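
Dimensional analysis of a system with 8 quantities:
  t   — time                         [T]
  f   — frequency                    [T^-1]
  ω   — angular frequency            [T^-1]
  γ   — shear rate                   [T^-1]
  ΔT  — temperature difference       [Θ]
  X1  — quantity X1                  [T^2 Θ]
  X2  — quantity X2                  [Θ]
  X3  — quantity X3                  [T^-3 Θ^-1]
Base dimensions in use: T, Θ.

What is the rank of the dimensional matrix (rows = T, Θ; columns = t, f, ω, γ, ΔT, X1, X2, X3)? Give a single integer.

Exponent matrix [T,Θ] × [t,f,ω,γ,ΔT,X1,X2,X3]:
  T: [ 1 -1 -1 -1  0  2  0 -3]
  Θ: [ 0  0  0  0  1  1  1 -1]
Row reduction gives pivot columns t,ΔT; rank = 2

2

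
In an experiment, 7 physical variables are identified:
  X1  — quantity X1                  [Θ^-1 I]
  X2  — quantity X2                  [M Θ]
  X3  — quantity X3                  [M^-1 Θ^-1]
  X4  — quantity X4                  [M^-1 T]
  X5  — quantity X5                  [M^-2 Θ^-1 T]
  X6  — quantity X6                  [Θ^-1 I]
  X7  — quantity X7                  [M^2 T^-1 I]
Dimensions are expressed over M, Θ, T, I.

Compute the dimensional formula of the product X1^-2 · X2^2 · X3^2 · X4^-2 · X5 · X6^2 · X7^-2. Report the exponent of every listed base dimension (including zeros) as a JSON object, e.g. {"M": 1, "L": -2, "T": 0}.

Write exponents as rows M,Θ,T,I / cols X1,X2,X3,X4,X5,X6,X7:
  M: [ 0  1 -1 -1 -2  0  2]
  Θ: [-1  1 -1  0 -1 -1  0]
  T: [ 0  0  0  1  1  0 -1]
  I: [ 1  0  0  0  0  1  1]
  [M]: (-2)·0+(2)·1+(2)·-1+(-2)·-1+(1)·-2+(2)·0+(-2)·2 = -4
  [Θ]: (-2)·-1+(2)·1+(2)·-1+(-2)·0+(1)·-1+(2)·-1+(-2)·0 = -1
  [T]: (-2)·0+(2)·0+(2)·0+(-2)·1+(1)·1+(2)·0+(-2)·-1 = 1
  [I]: (-2)·1+(2)·0+(2)·0+(-2)·0+(1)·0+(2)·1+(-2)·1 = -2
⇒ M^-4 Θ^-1 T I^-2

{"M": -4, "Θ": -1, "T": 1, "I": -2}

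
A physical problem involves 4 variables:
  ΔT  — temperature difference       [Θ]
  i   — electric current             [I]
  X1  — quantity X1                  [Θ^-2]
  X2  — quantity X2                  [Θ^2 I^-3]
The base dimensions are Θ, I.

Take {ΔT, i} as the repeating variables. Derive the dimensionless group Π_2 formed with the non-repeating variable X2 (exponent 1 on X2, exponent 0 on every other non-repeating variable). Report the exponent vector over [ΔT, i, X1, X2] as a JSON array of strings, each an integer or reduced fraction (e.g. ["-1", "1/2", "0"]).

["-2", "3", "0", "1"]

Exponent matrix [Θ,I] × [ΔT,i,X1,X2]:
  Θ: [ 1  0 -2  2]
  I: [ 0  1  0 -3]
RREF → pivots at {ΔT,i} ⇒ r = 2
Repeat: ΔT,i; free: X1,X2
RREF:
  r0: [   1    0   -2    2]
  r1: [   0    1    0   -3]
Fix exponent of X2 at 1, X1 at 0; solve each RREF row for its pivot's exponent:
  r0: exp(ΔT) + (2)·1 = 0 ⇒ exp(ΔT) = -2
  r1: exp(i) + (-3)·1 = 0 ⇒ exp(i) = 3
Π_2 = ΔT^-2 · i^3 · X2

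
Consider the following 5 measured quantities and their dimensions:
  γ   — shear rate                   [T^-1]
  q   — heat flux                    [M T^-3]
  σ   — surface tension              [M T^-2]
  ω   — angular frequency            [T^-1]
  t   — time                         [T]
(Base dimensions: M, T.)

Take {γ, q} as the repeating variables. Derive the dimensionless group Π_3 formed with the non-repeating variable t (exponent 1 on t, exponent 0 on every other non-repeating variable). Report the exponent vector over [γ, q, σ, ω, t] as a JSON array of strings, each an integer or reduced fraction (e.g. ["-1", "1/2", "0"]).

["1", "0", "0", "0", "1"]

Dimensional matrix (M×T by γ×q×σ×ω×t):
  M: [ 0  1  1  0  0]
  T: [-1 -3 -2 -1  1]
Row reduction gives pivot columns γ,q; rank = 2
Pivot set = {γ,q}, free = {σ,ω,t}
RREF:
  r0: [   1    0   -1    1   -1]
  r1: [   0    1    1    0    0]
Fix exponent of t at 1, σ at 0, ω at 0; solve each RREF row for its pivot's exponent:
  r0: exp(γ) + (-1)·1 = 0 ⇒ exp(γ) = 1
  r1: exp(q) + (0)·1 = 0 ⇒ exp(q) = 0
Π_3 = γ · t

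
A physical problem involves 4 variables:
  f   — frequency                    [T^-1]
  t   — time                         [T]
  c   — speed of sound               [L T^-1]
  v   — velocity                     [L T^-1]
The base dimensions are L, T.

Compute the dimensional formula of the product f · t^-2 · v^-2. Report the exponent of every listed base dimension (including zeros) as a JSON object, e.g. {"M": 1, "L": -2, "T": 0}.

Dimensional matrix (L×T by f×t×c×v):
  L: [ 0  0  1  1]
  T: [-1  1 -1 -1]
  [L]: (1)·0+(-2)·0+(-2)·1 = -2
  [T]: (1)·-1+(-2)·1+(-2)·-1 = -1
⇒ L^-2 T^-1

{"L": -2, "T": -1}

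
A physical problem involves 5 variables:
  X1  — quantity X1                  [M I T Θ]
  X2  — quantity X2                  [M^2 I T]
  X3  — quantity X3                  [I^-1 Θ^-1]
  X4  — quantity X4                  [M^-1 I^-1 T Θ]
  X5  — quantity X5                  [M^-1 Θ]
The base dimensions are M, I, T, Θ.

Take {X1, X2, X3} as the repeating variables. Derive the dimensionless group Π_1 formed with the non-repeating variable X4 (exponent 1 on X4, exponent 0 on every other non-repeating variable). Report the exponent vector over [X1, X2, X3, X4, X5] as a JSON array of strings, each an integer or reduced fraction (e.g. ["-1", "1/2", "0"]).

Write exponents as rows M,I,T,Θ / cols X1,X2,X3,X4,X5:
  M: [ 1  2  0 -1 -1]
  I: [ 1  1 -1 -1  0]
  T: [ 1  1  0  1  0]
  Θ: [ 1  0 -1  1  1]
Echelon form has 3 nonzero rows (pivots: X1,X2,X3)
Repeat: X1,X2,X3; free: X4,X5
RREF:
  r0: [   1    0    0    3    1]
  r1: [   0    1    0   -2   -1]
  r2: [   0    0    1    2    0]
  r3: [   0    0    0    0    0]
Fix exponent of X4 at 1, X5 at 0; solve each RREF row for its pivot's exponent:
  r0: exp(X1) + (3)·1 = 0 ⇒ exp(X1) = -3
  r1: exp(X2) + (-2)·1 = 0 ⇒ exp(X2) = 2
  r2: exp(X3) + (2)·1 = 0 ⇒ exp(X3) = -2
Π_1 = X1^-3 · X2^2 · X3^-2 · X4

["-3", "2", "-2", "1", "0"]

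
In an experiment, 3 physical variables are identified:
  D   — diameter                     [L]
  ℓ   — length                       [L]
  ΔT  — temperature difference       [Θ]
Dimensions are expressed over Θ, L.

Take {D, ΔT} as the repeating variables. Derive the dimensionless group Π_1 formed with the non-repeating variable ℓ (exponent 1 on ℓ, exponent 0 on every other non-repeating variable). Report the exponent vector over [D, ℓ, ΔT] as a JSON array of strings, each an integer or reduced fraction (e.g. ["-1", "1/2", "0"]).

Write exponents as rows Θ,L / cols D,ℓ,ΔT:
  Θ: [ 0  0  1]
  L: [ 1  1  0]
RREF → pivots at {D,ΔT} ⇒ r = 2
Pivot set = {D,ΔT}, free = {ℓ}
RREF:
  r0: [   1    1    0]
  r1: [   0    0    1]
Fix exponent of ℓ at 1; solve each RREF row for its pivot's exponent:
  r0: exp(D) + (1)·1 = 0 ⇒ exp(D) = -1
  r1: exp(ΔT) + (0)·1 = 0 ⇒ exp(ΔT) = 0
Π_1 = D^-1 · ℓ

["-1", "1", "0"]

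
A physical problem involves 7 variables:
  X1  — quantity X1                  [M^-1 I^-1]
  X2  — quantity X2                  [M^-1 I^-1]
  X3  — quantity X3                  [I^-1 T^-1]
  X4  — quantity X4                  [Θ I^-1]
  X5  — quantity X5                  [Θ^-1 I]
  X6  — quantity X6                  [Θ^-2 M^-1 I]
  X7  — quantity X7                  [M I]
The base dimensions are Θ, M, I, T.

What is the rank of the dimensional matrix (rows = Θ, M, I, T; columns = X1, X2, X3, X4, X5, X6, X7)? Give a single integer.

3

Dimensional matrix (Θ×M×I×T by X1×X2×X3×X4×X5×X6×X7):
  Θ: [ 0  0  0  1 -1 -2  0]
  M: [-1 -1  0  0  0 -1  1]
  I: [-1 -1 -1 -1  1  1  1]
  T: [ 0  0 -1  0  0  0  0]
Row reduction gives pivot columns X1,X3,X4; rank = 3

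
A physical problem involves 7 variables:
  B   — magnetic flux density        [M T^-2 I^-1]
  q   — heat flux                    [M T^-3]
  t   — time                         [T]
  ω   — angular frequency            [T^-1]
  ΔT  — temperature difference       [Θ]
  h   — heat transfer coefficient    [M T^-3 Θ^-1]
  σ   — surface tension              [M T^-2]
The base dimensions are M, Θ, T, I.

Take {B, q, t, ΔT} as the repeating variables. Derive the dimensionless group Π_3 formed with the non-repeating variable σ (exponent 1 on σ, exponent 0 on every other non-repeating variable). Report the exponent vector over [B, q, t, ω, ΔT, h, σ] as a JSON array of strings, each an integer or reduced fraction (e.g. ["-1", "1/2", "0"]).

["0", "-1", "-1", "0", "0", "0", "1"]

Exponent matrix [M,Θ,T,I] × [B,q,t,ω,ΔT,h,σ]:
  M: [ 1  1  0  0  0  1  1]
  Θ: [ 0  0  0  0  1 -1  0]
  T: [-2 -3  1 -1  0 -3 -2]
  I: [-1  0  0  0  0  0  0]
RREF → pivots at {B,q,t,ΔT} ⇒ r = 4
Pivot set = {B,q,t,ΔT}, free = {ω,h,σ}
RREF:
  r0: [   1    0    0    0    0    0    0]
  r1: [   0    1    0    0    0    1    1]
  r2: [   0    0    1   -1    0    0    1]
  r3: [   0    0    0    0    1   -1    0]
Fix exponent of σ at 1, ω at 0, h at 0; solve each RREF row for its pivot's exponent:
  r0: exp(B) + (0)·1 = 0 ⇒ exp(B) = 0
  r1: exp(q) + (1)·1 = 0 ⇒ exp(q) = -1
  r2: exp(t) + (1)·1 = 0 ⇒ exp(t) = -1
  r3: exp(ΔT) + (0)·1 = 0 ⇒ exp(ΔT) = 0
Π_3 = q^-1 · t^-1 · σ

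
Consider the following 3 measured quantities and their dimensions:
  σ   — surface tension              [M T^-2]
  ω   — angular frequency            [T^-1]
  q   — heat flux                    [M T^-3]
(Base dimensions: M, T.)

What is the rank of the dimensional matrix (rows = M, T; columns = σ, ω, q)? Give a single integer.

2

Exponent matrix [M,T] × [σ,ω,q]:
  M: [ 1  0  1]
  T: [-2 -1 -3]
Echelon form has 2 nonzero rows (pivots: σ,ω)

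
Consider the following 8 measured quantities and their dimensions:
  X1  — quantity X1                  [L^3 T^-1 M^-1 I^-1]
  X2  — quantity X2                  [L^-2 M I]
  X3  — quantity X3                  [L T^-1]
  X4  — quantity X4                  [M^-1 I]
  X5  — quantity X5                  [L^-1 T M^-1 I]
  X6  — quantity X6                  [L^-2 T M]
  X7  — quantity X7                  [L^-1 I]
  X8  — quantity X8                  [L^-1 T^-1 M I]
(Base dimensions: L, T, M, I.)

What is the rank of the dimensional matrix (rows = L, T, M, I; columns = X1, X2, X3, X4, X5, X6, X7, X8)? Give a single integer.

Dimensional matrix (L×T×M×I by X1×X2×X3×X4×X5×X6×X7×X8):
  L: [ 3 -2  1  0 -1 -2 -1 -1]
  T: [-1  0 -1  0  1  1  0 -1]
  M: [-1  1  0 -1 -1  1  0  1]
  I: [-1  1  0  1  1  0  1  1]
RREF → pivots at {X1,X2,X4} ⇒ r = 3

3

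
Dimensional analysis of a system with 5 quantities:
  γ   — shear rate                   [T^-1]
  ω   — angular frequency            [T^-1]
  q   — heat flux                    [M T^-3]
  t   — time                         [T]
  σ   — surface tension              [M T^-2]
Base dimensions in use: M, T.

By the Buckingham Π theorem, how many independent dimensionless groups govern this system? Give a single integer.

3

Write exponents as rows M,T / cols γ,ω,q,t,σ:
  M: [ 0  0  1  0  1]
  T: [-1 -1 -3  1 -2]
RREF → pivots at {γ,q} ⇒ r = 2
Π count = n − r = 5 − 2 = 3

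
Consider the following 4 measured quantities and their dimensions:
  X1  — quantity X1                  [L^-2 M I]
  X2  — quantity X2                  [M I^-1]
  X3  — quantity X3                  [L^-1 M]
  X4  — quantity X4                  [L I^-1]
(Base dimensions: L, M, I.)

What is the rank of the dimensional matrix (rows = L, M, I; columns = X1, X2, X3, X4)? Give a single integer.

Exponent matrix [L,M,I] × [X1,X2,X3,X4]:
  L: [-2  0 -1  1]
  M: [ 1  1  1  0]
  I: [ 1 -1  0 -1]
Echelon form has 2 nonzero rows (pivots: X1,X2)

2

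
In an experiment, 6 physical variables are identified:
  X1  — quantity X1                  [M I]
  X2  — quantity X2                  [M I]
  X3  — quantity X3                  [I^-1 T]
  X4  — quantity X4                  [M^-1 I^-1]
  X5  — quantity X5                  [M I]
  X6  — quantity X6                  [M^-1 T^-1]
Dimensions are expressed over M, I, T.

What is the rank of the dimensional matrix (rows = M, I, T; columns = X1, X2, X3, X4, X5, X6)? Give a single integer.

Dimensional matrix (M×I×T by X1×X2×X3×X4×X5×X6):
  M: [ 1  1  0 -1  1 -1]
  I: [ 1  1 -1 -1  1  0]
  T: [ 0  0  1  0  0 -1]
Row reduction gives pivot columns X1,X3; rank = 2

2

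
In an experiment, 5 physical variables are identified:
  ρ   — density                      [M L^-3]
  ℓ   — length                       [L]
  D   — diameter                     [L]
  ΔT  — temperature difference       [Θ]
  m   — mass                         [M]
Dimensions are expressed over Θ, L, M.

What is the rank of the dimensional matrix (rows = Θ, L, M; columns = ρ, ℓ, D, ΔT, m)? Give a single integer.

Exponent matrix [Θ,L,M] × [ρ,ℓ,D,ΔT,m]:
  Θ: [ 0  0  0  1  0]
  L: [-3  1  1  0  0]
  M: [ 1  0  0  0  1]
Echelon form has 3 nonzero rows (pivots: ρ,ℓ,ΔT)

3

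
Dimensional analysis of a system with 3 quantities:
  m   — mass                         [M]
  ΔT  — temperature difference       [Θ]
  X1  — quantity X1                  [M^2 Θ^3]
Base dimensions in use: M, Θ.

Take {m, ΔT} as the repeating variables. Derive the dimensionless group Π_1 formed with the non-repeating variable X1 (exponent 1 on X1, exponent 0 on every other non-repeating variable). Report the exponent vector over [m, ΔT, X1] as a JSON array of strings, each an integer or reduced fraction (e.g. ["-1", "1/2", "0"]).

["-2", "-3", "1"]

Dimensional matrix (M×Θ by m×ΔT×X1):
  M: [ 1  0  2]
  Θ: [ 0  1  3]
Echelon form has 2 nonzero rows (pivots: m,ΔT)
Repeat: m,ΔT; free: X1
RREF:
  r0: [   1    0    2]
  r1: [   0    1    3]
Fix exponent of X1 at 1; solve each RREF row for its pivot's exponent:
  r0: exp(m) + (2)·1 = 0 ⇒ exp(m) = -2
  r1: exp(ΔT) + (3)·1 = 0 ⇒ exp(ΔT) = -3
Π_1 = m^-2 · ΔT^-3 · X1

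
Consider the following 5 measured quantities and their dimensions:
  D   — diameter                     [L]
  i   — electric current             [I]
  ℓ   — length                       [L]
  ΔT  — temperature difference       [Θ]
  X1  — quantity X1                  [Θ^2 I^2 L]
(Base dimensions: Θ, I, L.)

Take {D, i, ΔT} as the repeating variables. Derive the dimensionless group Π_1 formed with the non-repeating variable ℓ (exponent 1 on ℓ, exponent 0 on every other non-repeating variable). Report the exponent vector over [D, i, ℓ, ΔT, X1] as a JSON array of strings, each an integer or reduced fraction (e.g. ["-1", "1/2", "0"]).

["-1", "0", "1", "0", "0"]

Dimensional matrix (Θ×I×L by D×i×ℓ×ΔT×X1):
  Θ: [ 0  0  0  1  2]
  I: [ 0  1  0  0  2]
  L: [ 1  0  1  0  1]
RREF → pivots at {D,i,ΔT} ⇒ r = 3
Pivot set = {D,i,ΔT}, free = {ℓ,X1}
RREF:
  r0: [   1    0    1    0    1]
  r1: [   0    1    0    0    2]
  r2: [   0    0    0    1    2]
Fix exponent of ℓ at 1, X1 at 0; solve each RREF row for its pivot's exponent:
  r0: exp(D) + (1)·1 = 0 ⇒ exp(D) = -1
  r1: exp(i) + (0)·1 = 0 ⇒ exp(i) = 0
  r2: exp(ΔT) + (0)·1 = 0 ⇒ exp(ΔT) = 0
Π_1 = D^-1 · ℓ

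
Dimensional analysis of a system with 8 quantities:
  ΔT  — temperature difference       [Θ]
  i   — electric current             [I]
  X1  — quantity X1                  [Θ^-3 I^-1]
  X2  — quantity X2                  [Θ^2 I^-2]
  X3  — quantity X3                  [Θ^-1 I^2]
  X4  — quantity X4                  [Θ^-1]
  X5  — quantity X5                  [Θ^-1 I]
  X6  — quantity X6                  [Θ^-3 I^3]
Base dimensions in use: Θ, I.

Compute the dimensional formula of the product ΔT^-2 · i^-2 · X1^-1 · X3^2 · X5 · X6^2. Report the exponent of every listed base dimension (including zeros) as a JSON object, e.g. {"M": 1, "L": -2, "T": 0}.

{"Θ": -8, "I": 10}

Exponent matrix [Θ,I] × [ΔT,i,X1,X2,X3,X4,X5,X6]:
  Θ: [ 1  0 -3  2 -1 -1 -1 -3]
  I: [ 0  1 -1 -2  2  0  1  3]
  [Θ]: (-2)·1+(-2)·0+(-1)·-3+(2)·-1+(1)·-1+(2)·-3 = -8
  [I]: (-2)·0+(-2)·1+(-1)·-1+(2)·2+(1)·1+(2)·3 = 10
⇒ Θ^-8 I^10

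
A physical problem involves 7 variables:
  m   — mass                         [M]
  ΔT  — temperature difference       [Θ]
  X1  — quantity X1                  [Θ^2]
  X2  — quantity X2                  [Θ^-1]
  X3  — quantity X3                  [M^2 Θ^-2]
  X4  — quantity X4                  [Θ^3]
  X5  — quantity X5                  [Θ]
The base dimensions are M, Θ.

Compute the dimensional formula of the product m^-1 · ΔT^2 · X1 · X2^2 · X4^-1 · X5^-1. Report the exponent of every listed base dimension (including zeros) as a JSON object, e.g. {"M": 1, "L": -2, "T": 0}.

Exponent matrix [M,Θ] × [m,ΔT,X1,X2,X3,X4,X5]:
  M: [ 1  0  0  0  2  0  0]
  Θ: [ 0  1  2 -1 -2  3  1]
  [M]: (-1)·1+(2)·0+(1)·0+(2)·0+(-1)·0+(-1)·0 = -1
  [Θ]: (-1)·0+(2)·1+(1)·2+(2)·-1+(-1)·3+(-1)·1 = -2
⇒ M^-1 Θ^-2

{"M": -1, "Θ": -2}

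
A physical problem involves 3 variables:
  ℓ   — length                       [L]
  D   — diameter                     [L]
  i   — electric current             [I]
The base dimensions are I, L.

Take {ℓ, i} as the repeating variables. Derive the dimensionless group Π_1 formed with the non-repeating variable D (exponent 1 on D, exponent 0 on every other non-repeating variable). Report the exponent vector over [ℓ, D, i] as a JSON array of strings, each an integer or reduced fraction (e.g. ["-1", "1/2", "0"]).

["-1", "1", "0"]

Write exponents as rows I,L / cols ℓ,D,i:
  I: [ 0  0  1]
  L: [ 1  1  0]
RREF → pivots at {ℓ,i} ⇒ r = 2
Repeat: ℓ,i; free: D
RREF:
  r0: [   1    1    0]
  r1: [   0    0    1]
Fix exponent of D at 1; solve each RREF row for its pivot's exponent:
  r0: exp(ℓ) + (1)·1 = 0 ⇒ exp(ℓ) = -1
  r1: exp(i) + (0)·1 = 0 ⇒ exp(i) = 0
Π_1 = ℓ^-1 · D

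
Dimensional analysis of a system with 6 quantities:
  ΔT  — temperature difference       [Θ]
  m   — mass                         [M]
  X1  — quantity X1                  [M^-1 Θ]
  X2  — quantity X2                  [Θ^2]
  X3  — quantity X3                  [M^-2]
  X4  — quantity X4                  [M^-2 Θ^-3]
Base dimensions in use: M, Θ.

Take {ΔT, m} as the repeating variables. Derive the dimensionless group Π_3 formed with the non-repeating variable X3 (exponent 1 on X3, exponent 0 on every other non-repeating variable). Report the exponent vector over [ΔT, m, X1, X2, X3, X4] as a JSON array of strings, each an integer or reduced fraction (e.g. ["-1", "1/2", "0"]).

["0", "2", "0", "0", "1", "0"]

Dimensional matrix (M×Θ by ΔT×m×X1×X2×X3×X4):
  M: [ 0  1 -1  0 -2 -2]
  Θ: [ 1  0  1  2  0 -3]
Echelon form has 2 nonzero rows (pivots: ΔT,m)
Pivot set = {ΔT,m}, free = {X1,X2,X3,X4}
RREF:
  r0: [   1    0    1    2    0   -3]
  r1: [   0    1   -1    0   -2   -2]
Fix exponent of X3 at 1, X1 at 0, X2 at 0, X4 at 0; solve each RREF row for its pivot's exponent:
  r0: exp(ΔT) + (0)·1 = 0 ⇒ exp(ΔT) = 0
  r1: exp(m) + (-2)·1 = 0 ⇒ exp(m) = 2
Π_3 = m^2 · X3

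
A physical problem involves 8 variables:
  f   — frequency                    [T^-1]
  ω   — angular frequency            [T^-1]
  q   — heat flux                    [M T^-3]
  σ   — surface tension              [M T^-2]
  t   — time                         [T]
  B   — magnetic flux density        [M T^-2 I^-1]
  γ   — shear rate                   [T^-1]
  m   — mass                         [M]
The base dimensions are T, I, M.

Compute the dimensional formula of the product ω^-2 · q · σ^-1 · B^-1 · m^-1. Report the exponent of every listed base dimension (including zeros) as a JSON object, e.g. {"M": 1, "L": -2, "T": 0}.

Dimensional matrix (T×I×M by f×ω×q×σ×t×B×γ×m):
  T: [-1 -1 -3 -2  1 -2 -1  0]
  I: [ 0  0  0  0  0 -1  0  0]
  M: [ 0  0  1  1  0  1  0  1]
  [T]: (-2)·-1+(1)·-3+(-1)·-2+(-1)·-2+(-1)·0 = 3
  [I]: (-2)·0+(1)·0+(-1)·0+(-1)·-1+(-1)·0 = 1
  [M]: (-2)·0+(1)·1+(-1)·1+(-1)·1+(-1)·1 = -2
⇒ T^3 I M^-2

{"T": 3, "I": 1, "M": -2}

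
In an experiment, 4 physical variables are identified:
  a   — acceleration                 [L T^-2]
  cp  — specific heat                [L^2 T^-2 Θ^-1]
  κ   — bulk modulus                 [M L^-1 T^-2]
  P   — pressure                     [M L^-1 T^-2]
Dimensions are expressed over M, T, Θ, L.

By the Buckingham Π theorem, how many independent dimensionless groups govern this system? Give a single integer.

Write exponents as rows M,T,Θ,L / cols a,cp,κ,P:
  M: [ 0  0  1  1]
  T: [-2 -2 -2 -2]
  Θ: [ 0 -1  0  0]
  L: [ 1  2 -1 -1]
RREF → pivots at {a,cp,κ} ⇒ r = 3
n=4, r=3 ⇒ 1 dimensionless group

1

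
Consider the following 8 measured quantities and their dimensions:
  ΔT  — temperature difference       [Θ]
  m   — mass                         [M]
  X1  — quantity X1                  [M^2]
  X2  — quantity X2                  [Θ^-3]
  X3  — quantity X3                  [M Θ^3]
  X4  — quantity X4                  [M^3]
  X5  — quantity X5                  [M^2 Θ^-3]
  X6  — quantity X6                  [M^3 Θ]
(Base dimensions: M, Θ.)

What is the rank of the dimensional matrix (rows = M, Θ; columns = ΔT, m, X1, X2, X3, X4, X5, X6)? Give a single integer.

2

Exponent matrix [M,Θ] × [ΔT,m,X1,X2,X3,X4,X5,X6]:
  M: [ 0  1  2  0  1  3  2  3]
  Θ: [ 1  0  0 -3  3  0 -3  1]
RREF → pivots at {ΔT,m} ⇒ r = 2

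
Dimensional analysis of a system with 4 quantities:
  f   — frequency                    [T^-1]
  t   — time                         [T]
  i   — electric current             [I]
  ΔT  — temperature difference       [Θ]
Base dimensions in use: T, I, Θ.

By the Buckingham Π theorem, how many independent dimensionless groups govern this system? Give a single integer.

Dimensional matrix (T×I×Θ by f×t×i×ΔT):
  T: [-1  1  0  0]
  I: [ 0  0  1  0]
  Θ: [ 0  0  0  1]
Row reduction gives pivot columns f,i,ΔT; rank = 3
4 vars − rank 3 = 1 Π group

1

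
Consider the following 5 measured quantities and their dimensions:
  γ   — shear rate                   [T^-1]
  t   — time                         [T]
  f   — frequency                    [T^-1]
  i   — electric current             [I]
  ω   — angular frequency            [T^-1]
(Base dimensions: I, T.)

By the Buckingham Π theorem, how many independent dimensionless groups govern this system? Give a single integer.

Exponent matrix [I,T] × [γ,t,f,i,ω]:
  I: [ 0  0  0  1  0]
  T: [-1  1 -1  0 -1]
Row reduction gives pivot columns γ,i; rank = 2
n=5, r=2 ⇒ 3 dimensionless groups

3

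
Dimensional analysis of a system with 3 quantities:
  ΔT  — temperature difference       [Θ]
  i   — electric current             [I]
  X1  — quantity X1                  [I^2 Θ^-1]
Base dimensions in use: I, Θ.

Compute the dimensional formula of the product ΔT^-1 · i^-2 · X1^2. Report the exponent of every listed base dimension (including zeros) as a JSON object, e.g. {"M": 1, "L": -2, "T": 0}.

{"I": 2, "Θ": -3}

Write exponents as rows I,Θ / cols ΔT,i,X1:
  I: [ 0  1  2]
  Θ: [ 1  0 -1]
  [I]: (-1)·0+(-2)·1+(2)·2 = 2
  [Θ]: (-1)·1+(-2)·0+(2)·-1 = -3
⇒ I^2 Θ^-3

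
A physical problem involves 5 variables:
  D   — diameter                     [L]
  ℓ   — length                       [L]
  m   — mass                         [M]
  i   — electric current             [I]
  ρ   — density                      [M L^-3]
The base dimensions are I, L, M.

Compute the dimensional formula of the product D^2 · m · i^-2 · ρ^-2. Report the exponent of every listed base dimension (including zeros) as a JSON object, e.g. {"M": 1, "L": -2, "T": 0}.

{"I": -2, "L": 8, "M": -1}

Exponent matrix [I,L,M] × [D,ℓ,m,i,ρ]:
  I: [ 0  0  0  1  0]
  L: [ 1  1  0  0 -3]
  M: [ 0  0  1  0  1]
  [I]: (2)·0+(1)·0+(-2)·1+(-2)·0 = -2
  [L]: (2)·1+(1)·0+(-2)·0+(-2)·-3 = 8
  [M]: (2)·0+(1)·1+(-2)·0+(-2)·1 = -1
⇒ I^-2 L^8 M^-1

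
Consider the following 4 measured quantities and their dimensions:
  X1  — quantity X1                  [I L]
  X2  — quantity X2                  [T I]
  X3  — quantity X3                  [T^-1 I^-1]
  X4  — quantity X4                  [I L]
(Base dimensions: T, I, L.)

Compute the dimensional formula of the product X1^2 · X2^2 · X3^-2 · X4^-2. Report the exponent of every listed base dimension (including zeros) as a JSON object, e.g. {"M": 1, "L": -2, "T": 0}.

{"T": 4, "I": 4, "L": 0}

Write exponents as rows T,I,L / cols X1,X2,X3,X4:
  T: [ 0  1 -1  0]
  I: [ 1  1 -1  1]
  L: [ 1  0  0  1]
  [T]: (2)·0+(2)·1+(-2)·-1+(-2)·0 = 4
  [I]: (2)·1+(2)·1+(-2)·-1+(-2)·1 = 4
  [L]: (2)·1+(2)·0+(-2)·0+(-2)·1 = 0
⇒ T^4 I^4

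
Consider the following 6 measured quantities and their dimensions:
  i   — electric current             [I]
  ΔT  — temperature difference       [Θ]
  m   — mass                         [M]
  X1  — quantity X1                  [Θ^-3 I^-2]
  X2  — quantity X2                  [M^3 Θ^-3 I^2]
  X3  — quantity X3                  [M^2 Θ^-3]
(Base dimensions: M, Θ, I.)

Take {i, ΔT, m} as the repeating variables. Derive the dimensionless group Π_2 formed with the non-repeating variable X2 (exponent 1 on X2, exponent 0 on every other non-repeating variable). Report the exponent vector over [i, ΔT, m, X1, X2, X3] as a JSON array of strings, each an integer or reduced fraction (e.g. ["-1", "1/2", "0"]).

["-2", "3", "-3", "0", "1", "0"]

Exponent matrix [M,Θ,I] × [i,ΔT,m,X1,X2,X3]:
  M: [ 0  0  1  0  3  2]
  Θ: [ 0  1  0 -3 -3 -3]
  I: [ 1  0  0 -2  2  0]
Echelon form has 3 nonzero rows (pivots: i,ΔT,m)
Pivot set = {i,ΔT,m}, free = {X1,X2,X3}
RREF:
  r0: [   1    0    0   -2    2    0]
  r1: [   0    1    0   -3   -3   -3]
  r2: [   0    0    1    0    3    2]
Fix exponent of X2 at 1, X1 at 0, X3 at 0; solve each RREF row for its pivot's exponent:
  r0: exp(i) + (2)·1 = 0 ⇒ exp(i) = -2
  r1: exp(ΔT) + (-3)·1 = 0 ⇒ exp(ΔT) = 3
  r2: exp(m) + (3)·1 = 0 ⇒ exp(m) = -3
Π_2 = i^-2 · ΔT^3 · m^-3 · X2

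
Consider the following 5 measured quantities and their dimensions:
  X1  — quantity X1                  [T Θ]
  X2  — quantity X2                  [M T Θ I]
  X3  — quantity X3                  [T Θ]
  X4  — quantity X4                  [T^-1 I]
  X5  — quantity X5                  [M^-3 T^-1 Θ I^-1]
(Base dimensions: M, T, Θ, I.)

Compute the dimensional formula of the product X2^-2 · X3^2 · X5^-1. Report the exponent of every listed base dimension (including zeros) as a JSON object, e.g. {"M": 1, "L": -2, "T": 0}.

Dimensional matrix (M×T×Θ×I by X1×X2×X3×X4×X5):
  M: [ 0  1  0  0 -3]
  T: [ 1  1  1 -1 -1]
  Θ: [ 1  1  1  0  1]
  I: [ 0  1  0  1 -1]
  [M]: (-2)·1+(2)·0+(-1)·-3 = 1
  [T]: (-2)·1+(2)·1+(-1)·-1 = 1
  [Θ]: (-2)·1+(2)·1+(-1)·1 = -1
  [I]: (-2)·1+(2)·0+(-1)·-1 = -1
⇒ M T Θ^-1 I^-1

{"M": 1, "T": 1, "Θ": -1, "I": -1}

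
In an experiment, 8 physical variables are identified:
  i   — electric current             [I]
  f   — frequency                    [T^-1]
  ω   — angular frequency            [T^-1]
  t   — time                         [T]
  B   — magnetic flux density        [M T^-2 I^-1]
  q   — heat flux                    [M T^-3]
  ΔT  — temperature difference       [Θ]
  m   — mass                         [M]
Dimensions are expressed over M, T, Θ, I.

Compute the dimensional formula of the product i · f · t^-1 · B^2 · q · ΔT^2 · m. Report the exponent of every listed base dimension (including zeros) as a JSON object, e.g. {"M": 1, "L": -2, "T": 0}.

Exponent matrix [M,T,Θ,I] × [i,f,ω,t,B,q,ΔT,m]:
  M: [ 0  0  0  0  1  1  0  1]
  T: [ 0 -1 -1  1 -2 -3  0  0]
  Θ: [ 0  0  0  0  0  0  1  0]
  I: [ 1  0  0  0 -1  0  0  0]
  [M]: (1)·0+(1)·0+(-1)·0+(2)·1+(1)·1+(2)·0+(1)·1 = 4
  [T]: (1)·0+(1)·-1+(-1)·1+(2)·-2+(1)·-3+(2)·0+(1)·0 = -9
  [Θ]: (1)·0+(1)·0+(-1)·0+(2)·0+(1)·0+(2)·1+(1)·0 = 2
  [I]: (1)·1+(1)·0+(-1)·0+(2)·-1+(1)·0+(2)·0+(1)·0 = -1
⇒ M^4 T^-9 Θ^2 I^-1

{"M": 4, "T": -9, "Θ": 2, "I": -1}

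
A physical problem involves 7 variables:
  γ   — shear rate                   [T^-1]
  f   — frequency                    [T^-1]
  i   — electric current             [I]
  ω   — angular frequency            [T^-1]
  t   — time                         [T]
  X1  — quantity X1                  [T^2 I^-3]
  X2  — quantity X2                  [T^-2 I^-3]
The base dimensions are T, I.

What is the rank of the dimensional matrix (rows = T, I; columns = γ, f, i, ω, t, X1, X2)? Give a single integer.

Write exponents as rows T,I / cols γ,f,i,ω,t,X1,X2:
  T: [-1 -1  0 -1  1  2 -2]
  I: [ 0  0  1  0  0 -3 -3]
Echelon form has 2 nonzero rows (pivots: γ,i)

2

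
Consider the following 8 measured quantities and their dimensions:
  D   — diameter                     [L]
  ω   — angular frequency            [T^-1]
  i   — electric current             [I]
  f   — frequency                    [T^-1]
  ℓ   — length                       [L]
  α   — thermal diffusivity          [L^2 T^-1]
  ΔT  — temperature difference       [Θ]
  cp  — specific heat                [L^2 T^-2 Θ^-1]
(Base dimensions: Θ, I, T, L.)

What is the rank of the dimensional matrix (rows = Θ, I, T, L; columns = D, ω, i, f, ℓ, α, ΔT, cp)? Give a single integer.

4

Write exponents as rows Θ,I,T,L / cols D,ω,i,f,ℓ,α,ΔT,cp:
  Θ: [ 0  0  0  0  0  0  1 -1]
  I: [ 0  0  1  0  0  0  0  0]
  T: [ 0 -1  0 -1  0 -1  0 -2]
  L: [ 1  0  0  0  1  2  0  2]
Echelon form has 4 nonzero rows (pivots: D,ω,i,ΔT)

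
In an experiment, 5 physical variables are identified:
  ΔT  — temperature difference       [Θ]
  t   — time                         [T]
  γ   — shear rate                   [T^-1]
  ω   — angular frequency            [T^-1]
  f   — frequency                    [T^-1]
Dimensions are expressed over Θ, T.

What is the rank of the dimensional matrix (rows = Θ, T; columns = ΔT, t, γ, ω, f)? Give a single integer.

2

Exponent matrix [Θ,T] × [ΔT,t,γ,ω,f]:
  Θ: [ 1  0  0  0  0]
  T: [ 0  1 -1 -1 -1]
RREF → pivots at {ΔT,t} ⇒ r = 2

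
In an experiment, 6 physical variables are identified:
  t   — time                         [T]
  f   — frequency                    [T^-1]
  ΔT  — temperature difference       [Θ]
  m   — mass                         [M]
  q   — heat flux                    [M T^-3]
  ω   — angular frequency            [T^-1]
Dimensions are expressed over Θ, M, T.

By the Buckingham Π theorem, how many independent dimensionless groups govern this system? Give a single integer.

Exponent matrix [Θ,M,T] × [t,f,ΔT,m,q,ω]:
  Θ: [ 0  0  1  0  0  0]
  M: [ 0  0  0  1  1  0]
  T: [ 1 -1  0  0 -3 -1]
Echelon form has 3 nonzero rows (pivots: t,ΔT,m)
n=6, r=3 ⇒ 3 dimensionless groups

3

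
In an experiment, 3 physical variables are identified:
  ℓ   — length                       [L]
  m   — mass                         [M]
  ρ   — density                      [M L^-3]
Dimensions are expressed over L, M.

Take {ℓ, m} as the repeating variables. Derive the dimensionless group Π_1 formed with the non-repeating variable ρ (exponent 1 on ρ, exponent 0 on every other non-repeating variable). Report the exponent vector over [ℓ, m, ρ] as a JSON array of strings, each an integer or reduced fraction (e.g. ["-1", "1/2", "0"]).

["3", "-1", "1"]

Write exponents as rows L,M / cols ℓ,m,ρ:
  L: [ 1  0 -3]
  M: [ 0  1  1]
RREF → pivots at {ℓ,m} ⇒ r = 2
Pivot set = {ℓ,m}, free = {ρ}
RREF:
  r0: [   1    0   -3]
  r1: [   0    1    1]
Fix exponent of ρ at 1; solve each RREF row for its pivot's exponent:
  r0: exp(ℓ) + (-3)·1 = 0 ⇒ exp(ℓ) = 3
  r1: exp(m) + (1)·1 = 0 ⇒ exp(m) = -1
Π_1 = ℓ^3 · m^-1 · ρ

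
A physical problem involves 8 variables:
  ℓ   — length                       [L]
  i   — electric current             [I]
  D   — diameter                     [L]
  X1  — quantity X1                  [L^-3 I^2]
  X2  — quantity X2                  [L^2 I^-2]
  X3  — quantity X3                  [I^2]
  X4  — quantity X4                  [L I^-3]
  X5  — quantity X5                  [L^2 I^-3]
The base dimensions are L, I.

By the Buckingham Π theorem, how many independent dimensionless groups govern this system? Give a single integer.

6

Write exponents as rows L,I / cols ℓ,i,D,X1,X2,X3,X4,X5:
  L: [ 1  0  1 -3  2  0  1  2]
  I: [ 0  1  0  2 -2  2 -3 -3]
Echelon form has 2 nonzero rows (pivots: ℓ,i)
n=8, r=2 ⇒ 6 dimensionless groups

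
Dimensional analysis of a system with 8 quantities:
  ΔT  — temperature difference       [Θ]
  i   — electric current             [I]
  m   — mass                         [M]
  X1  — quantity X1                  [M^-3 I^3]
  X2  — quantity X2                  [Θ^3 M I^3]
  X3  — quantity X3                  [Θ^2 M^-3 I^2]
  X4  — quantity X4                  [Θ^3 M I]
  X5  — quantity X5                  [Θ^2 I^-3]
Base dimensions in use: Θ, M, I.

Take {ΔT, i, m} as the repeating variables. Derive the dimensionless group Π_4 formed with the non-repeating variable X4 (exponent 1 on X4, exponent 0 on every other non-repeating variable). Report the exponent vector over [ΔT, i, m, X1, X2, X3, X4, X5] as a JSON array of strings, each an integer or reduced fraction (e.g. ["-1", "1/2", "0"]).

["-3", "-1", "-1", "0", "0", "0", "1", "0"]

Write exponents as rows Θ,M,I / cols ΔT,i,m,X1,X2,X3,X4,X5:
  Θ: [ 1  0  0  0  3  2  3  2]
  M: [ 0  0  1 -3  1 -3  1  0]
  I: [ 0  1  0  3  3  2  1 -3]
Echelon form has 3 nonzero rows (pivots: ΔT,i,m)
Repeat: ΔT,i,m; free: X1,X2,X3,X4,X5
RREF:
  r0: [   1    0    0    0    3    2    3    2]
  r1: [   0    1    0    3    3    2    1   -3]
  r2: [   0    0    1   -3    1   -3    1    0]
Fix exponent of X4 at 1, X1 at 0, X2 at 0, X3 at 0, X5 at 0; solve each RREF row for its pivot's exponent:
  r0: exp(ΔT) + (3)·1 = 0 ⇒ exp(ΔT) = -3
  r1: exp(i) + (1)·1 = 0 ⇒ exp(i) = -1
  r2: exp(m) + (1)·1 = 0 ⇒ exp(m) = -1
Π_4 = ΔT^-3 · i^-1 · m^-1 · X4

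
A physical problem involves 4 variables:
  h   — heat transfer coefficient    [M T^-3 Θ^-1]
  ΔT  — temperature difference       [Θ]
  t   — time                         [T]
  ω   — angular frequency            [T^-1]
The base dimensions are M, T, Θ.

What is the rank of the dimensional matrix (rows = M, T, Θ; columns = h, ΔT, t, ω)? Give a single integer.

Dimensional matrix (M×T×Θ by h×ΔT×t×ω):
  M: [ 1  0  0  0]
  T: [-3  0  1 -1]
  Θ: [-1  1  0  0]
Echelon form has 3 nonzero rows (pivots: h,ΔT,t)

3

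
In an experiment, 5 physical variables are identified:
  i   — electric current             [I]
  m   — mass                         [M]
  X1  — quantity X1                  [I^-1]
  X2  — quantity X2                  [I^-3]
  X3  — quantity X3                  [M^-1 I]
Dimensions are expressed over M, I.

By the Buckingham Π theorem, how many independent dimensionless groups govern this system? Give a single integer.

Dimensional matrix (M×I by i×m×X1×X2×X3):
  M: [ 0  1  0  0 -1]
  I: [ 1  0 -1 -3  1]
RREF → pivots at {i,m} ⇒ r = 2
n=5, r=2 ⇒ 3 dimensionless groups

3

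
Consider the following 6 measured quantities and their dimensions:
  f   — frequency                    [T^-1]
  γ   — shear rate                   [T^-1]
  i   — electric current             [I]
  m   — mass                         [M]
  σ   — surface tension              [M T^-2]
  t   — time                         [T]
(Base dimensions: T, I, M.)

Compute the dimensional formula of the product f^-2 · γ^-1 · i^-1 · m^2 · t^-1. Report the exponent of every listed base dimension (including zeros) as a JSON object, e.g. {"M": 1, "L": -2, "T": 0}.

Dimensional matrix (T×I×M by f×γ×i×m×σ×t):
  T: [-1 -1  0  0 -2  1]
  I: [ 0  0  1  0  0  0]
  M: [ 0  0  0  1  1  0]
  [T]: (-2)·-1+(-1)·-1+(-1)·0+(2)·0+(-1)·1 = 2
  [I]: (-2)·0+(-1)·0+(-1)·1+(2)·0+(-1)·0 = -1
  [M]: (-2)·0+(-1)·0+(-1)·0+(2)·1+(-1)·0 = 2
⇒ T^2 I^-1 M^2

{"T": 2, "I": -1, "M": 2}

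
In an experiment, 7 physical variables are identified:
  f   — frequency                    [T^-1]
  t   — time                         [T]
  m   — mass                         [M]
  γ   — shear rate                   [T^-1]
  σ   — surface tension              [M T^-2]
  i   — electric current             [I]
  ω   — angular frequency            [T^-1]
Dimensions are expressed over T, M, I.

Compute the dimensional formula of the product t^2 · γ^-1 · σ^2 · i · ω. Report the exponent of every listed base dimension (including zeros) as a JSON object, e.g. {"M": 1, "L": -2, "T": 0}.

Write exponents as rows T,M,I / cols f,t,m,γ,σ,i,ω:
  T: [-1  1  0 -1 -2  0 -1]
  M: [ 0  0  1  0  1  0  0]
  I: [ 0  0  0  0  0  1  0]
  [T]: (2)·1+(-1)·-1+(2)·-2+(1)·0+(1)·-1 = -2
  [M]: (2)·0+(-1)·0+(2)·1+(1)·0+(1)·0 = 2
  [I]: (2)·0+(-1)·0+(2)·0+(1)·1+(1)·0 = 1
⇒ T^-2 M^2 I

{"T": -2, "M": 2, "I": 1}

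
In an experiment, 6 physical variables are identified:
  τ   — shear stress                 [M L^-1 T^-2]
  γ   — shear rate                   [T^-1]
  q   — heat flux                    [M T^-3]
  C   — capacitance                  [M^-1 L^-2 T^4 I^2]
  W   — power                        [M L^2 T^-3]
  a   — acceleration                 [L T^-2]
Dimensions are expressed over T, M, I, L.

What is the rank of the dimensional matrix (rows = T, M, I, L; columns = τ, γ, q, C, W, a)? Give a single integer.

4

Dimensional matrix (T×M×I×L by τ×γ×q×C×W×a):
  T: [-2 -1 -3  4 -3 -2]
  M: [ 1  0  1 -1  1  0]
  I: [ 0  0  0  2  0  0]
  L: [-1  0  0 -2  2  1]
RREF → pivots at {τ,γ,q,C} ⇒ r = 4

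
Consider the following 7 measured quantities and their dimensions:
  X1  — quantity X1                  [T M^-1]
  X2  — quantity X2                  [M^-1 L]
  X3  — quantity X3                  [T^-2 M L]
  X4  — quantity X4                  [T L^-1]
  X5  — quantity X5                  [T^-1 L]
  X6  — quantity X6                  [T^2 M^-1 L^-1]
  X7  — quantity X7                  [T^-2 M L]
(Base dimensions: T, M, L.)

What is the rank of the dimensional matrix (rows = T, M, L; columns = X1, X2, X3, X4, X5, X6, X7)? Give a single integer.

2

Exponent matrix [T,M,L] × [X1,X2,X3,X4,X5,X6,X7]:
  T: [ 1  0 -2  1 -1  2 -2]
  M: [-1 -1  1  0  0 -1  1]
  L: [ 0  1  1 -1  1 -1  1]
Row reduction gives pivot columns X1,X2; rank = 2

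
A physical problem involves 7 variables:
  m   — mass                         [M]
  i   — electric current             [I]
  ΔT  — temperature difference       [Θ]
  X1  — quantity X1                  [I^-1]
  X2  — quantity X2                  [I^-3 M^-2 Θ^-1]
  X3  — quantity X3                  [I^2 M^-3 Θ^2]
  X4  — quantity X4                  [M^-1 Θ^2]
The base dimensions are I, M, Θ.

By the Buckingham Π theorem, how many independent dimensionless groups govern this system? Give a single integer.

Exponent matrix [I,M,Θ] × [m,i,ΔT,X1,X2,X3,X4]:
  I: [ 0  1  0 -1 -3  2  0]
  M: [ 1  0  0  0 -2 -3 -1]
  Θ: [ 0  0  1  0 -1  2  2]
Row reduction gives pivot columns m,i,ΔT; rank = 3
n=7, r=3 ⇒ 4 dimensionless groups

4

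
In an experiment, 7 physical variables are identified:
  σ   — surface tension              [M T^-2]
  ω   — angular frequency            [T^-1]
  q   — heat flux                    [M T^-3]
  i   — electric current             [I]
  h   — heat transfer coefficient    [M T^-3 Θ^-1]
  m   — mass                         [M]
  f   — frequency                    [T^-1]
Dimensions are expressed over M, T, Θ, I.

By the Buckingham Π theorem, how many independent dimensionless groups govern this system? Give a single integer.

Dimensional matrix (M×T×Θ×I by σ×ω×q×i×h×m×f):
  M: [ 1  0  1  0  1  1  0]
  T: [-2 -1 -3  0 -3  0 -1]
  Θ: [ 0  0  0  0 -1  0  0]
  I: [ 0  0  0  1  0  0  0]
Echelon form has 4 nonzero rows (pivots: σ,ω,i,h)
n=7, r=4 ⇒ 3 dimensionless groups

3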